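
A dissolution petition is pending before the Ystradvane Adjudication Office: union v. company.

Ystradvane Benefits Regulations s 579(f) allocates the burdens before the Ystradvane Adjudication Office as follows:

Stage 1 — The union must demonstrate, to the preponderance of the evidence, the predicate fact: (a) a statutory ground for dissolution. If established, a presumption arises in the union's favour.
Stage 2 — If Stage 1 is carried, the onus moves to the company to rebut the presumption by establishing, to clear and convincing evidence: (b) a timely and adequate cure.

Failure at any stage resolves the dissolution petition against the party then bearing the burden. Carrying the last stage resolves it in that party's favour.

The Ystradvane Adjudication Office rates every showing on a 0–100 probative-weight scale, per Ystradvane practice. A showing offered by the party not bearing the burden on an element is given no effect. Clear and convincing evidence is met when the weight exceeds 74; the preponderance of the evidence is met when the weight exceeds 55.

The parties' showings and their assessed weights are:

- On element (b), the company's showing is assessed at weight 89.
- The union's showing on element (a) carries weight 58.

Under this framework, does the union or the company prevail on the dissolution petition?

company

At Stage 1 the union must meet the preponderance of the evidence (weight exceeds 55): on (a) the weight is 58, which does exceed 55, so (a) meets the standard.
  All elements met. The burden passes to the company.
At Stage 2 the company must meet clear and convincing evidence (weight exceeds 74): on (b) the weight is 89, which does exceed 74, so (b) meets the standard.
  The company carries the last stage.
Every stage carried; the company prevails.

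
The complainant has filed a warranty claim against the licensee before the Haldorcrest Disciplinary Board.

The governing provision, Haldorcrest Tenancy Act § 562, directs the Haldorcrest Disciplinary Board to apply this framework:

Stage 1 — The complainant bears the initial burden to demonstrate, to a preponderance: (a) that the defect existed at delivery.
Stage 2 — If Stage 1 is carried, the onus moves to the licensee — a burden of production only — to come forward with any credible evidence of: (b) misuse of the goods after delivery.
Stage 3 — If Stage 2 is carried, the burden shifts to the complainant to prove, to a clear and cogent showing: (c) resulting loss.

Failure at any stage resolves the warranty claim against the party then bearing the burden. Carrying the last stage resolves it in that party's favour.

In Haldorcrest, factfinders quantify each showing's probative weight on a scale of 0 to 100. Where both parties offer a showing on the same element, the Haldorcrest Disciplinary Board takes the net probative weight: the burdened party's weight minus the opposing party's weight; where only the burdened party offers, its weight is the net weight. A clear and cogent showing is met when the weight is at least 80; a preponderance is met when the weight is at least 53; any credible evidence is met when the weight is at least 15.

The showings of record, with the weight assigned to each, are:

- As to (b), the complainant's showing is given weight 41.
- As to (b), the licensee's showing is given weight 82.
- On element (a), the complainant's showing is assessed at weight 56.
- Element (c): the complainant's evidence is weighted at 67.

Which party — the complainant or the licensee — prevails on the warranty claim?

Stage 1 — burden on complainant; standard: a preponderance (weight is at least 53).
    (a): 56 ≥ 53 [met]
  All elements met. The burden passes to the licensee.
Stage 2 — burden on licensee; standard: any credible evidence (weight is at least 15).
    (b): 82 − 41 = 41 ≥ 15 [met]
  All elements met. The burden passes to the complainant.
Stage 3 — burden on complainant; standard: a clear and cogent showing (weight is at least 80).
    (c): 67 < 80 [not met]
  The complainant does not carry Stage 3.
The licensee prevails.

licensee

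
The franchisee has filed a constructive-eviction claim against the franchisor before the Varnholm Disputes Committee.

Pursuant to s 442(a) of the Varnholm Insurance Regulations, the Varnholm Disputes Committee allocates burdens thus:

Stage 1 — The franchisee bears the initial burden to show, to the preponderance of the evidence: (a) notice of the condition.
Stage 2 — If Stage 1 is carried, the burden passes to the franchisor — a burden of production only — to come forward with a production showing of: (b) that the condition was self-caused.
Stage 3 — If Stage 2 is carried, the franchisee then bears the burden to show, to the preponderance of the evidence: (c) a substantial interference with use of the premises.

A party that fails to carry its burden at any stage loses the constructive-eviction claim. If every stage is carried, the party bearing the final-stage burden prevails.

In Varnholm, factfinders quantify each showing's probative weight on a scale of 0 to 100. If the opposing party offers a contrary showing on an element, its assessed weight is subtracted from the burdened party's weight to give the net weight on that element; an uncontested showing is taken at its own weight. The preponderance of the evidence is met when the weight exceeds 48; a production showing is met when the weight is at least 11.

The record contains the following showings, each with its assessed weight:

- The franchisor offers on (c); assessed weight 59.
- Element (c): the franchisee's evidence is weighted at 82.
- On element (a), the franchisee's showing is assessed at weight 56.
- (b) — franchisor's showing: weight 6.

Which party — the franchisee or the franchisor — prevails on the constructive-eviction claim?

At Stage 1 the franchisee must meet the preponderance of the evidence (weight exceeds 48): on (a) the weight is 56, > 48, so (a) meets the standard.
  The franchisee carries Stage 1; the franchisor now bears the burden.
At Stage 2 the franchisor must meet a production showing (weight is at least 11): on (b) the weight is 6, < 11, so (b) does not meet the standard.
  The franchisor does not carry Stage 2.
The franchisee prevails.

franchisee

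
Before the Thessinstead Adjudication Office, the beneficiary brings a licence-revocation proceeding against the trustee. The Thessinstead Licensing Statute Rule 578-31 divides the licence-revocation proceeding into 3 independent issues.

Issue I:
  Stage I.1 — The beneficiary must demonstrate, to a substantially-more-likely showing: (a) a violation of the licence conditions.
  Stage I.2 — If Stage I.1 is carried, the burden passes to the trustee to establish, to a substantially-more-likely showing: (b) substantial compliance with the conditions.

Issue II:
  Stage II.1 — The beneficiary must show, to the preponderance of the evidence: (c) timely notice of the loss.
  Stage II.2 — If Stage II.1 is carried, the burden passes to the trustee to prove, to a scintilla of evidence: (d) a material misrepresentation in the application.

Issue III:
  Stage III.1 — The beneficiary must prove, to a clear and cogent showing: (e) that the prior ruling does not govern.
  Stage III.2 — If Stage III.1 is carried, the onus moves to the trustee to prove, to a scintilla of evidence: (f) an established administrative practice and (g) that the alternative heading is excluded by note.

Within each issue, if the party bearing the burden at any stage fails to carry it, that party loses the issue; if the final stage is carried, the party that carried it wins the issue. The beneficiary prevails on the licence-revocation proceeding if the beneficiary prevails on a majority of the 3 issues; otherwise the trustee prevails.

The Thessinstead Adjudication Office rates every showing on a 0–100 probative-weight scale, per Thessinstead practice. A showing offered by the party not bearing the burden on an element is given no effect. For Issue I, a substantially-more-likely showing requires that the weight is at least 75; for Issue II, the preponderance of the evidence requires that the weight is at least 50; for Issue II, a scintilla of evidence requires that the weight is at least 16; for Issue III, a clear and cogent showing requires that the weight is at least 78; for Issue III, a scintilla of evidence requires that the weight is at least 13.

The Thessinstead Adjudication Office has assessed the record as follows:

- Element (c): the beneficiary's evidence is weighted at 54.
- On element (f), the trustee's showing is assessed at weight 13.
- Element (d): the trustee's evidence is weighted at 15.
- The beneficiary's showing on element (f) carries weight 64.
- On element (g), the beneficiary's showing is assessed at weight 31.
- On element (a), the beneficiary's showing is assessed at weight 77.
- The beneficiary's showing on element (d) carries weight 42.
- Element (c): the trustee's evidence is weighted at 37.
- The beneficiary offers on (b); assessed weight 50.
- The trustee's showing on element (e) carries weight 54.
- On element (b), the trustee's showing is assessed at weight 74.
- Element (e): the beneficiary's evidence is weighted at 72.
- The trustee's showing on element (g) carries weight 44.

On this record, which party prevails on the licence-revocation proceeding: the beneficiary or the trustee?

beneficiary

— Issue I —
At Stage I.1 the beneficiary must meet a substantially-more-likely showing (weight is at least 75): on (a) the weight is 77, ≥ 75, so (a) meets the standard.
  Stage I.1 is satisfied; the onus moves to the trustee.
At Stage I.2 the trustee must meet a substantially-more-likely showing (weight is at least 75): on (b) the weight is 74 (the beneficiary's 50 is given no effect), which does not reach 75, so (b) does not meet the standard.
  Not every element is met, so the trustee fails to carry Stage I.2.
The beneficiary prevails on this issue.
— Issue II —
Stage II.1 — burden on beneficiary; standard: the preponderance of the evidence (weight is at least 50).
    (c): 54 (trustee's 37 disregarded) ≥ 50 [met]
  Stage II.1 carried; the burden shifts to the trustee.
Stage II.2 — burden on trustee; standard: a scintilla of evidence (weight is at least 16).
    (d): 15 (beneficiary's 42 disregarded) < 16 [not met]
  Not every element is met, so the trustee fails to carry Stage II.2.
So the beneficiary prevails on this issue.
— Issue III —
At Stage III.1 the beneficiary must meet a clear and cogent showing (weight is at least 78): on (e) the weight is 72 (the trustee's 54 is given no effect), which does not reach 78, so (e) does not meet the standard.
  Stage III.1 not carried; the beneficiary fails its burden.
The analysis ends at Stage III.1; the trustee prevails on this issue.
Per-issue: Issue I → beneficiary; Issue II → beneficiary; Issue III → trustee. The beneficiary must prevail on a majority of issues; overall, the beneficiary prevails.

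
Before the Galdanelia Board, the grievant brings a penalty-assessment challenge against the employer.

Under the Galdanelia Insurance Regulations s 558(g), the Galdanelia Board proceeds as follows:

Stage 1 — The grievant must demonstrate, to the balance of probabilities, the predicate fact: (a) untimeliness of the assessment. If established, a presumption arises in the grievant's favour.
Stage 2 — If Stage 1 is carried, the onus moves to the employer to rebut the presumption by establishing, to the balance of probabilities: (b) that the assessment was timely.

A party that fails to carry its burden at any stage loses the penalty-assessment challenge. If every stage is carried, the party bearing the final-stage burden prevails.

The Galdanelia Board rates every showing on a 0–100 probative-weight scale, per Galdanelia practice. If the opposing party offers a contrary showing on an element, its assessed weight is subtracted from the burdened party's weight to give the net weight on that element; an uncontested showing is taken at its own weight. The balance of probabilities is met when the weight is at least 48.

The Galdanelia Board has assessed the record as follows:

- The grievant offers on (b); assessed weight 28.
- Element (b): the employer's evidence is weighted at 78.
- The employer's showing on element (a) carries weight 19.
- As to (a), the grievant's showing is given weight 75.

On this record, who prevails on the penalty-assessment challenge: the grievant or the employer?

Stage 1 (grievant, the balance of probabilities, weight is at least 48): (a) net 75−19=56 ≥ 48 — meets.
  Stage 1 is satisfied; the onus moves to the employer.
Stage 2 (employer, the balance of probabilities, weight is at least 48): (b) net 78−28=50 ≥ 48 — meets.
  Stage 2 carried; the final stage is satisfied.
Every stage carried; the employer prevails.

employer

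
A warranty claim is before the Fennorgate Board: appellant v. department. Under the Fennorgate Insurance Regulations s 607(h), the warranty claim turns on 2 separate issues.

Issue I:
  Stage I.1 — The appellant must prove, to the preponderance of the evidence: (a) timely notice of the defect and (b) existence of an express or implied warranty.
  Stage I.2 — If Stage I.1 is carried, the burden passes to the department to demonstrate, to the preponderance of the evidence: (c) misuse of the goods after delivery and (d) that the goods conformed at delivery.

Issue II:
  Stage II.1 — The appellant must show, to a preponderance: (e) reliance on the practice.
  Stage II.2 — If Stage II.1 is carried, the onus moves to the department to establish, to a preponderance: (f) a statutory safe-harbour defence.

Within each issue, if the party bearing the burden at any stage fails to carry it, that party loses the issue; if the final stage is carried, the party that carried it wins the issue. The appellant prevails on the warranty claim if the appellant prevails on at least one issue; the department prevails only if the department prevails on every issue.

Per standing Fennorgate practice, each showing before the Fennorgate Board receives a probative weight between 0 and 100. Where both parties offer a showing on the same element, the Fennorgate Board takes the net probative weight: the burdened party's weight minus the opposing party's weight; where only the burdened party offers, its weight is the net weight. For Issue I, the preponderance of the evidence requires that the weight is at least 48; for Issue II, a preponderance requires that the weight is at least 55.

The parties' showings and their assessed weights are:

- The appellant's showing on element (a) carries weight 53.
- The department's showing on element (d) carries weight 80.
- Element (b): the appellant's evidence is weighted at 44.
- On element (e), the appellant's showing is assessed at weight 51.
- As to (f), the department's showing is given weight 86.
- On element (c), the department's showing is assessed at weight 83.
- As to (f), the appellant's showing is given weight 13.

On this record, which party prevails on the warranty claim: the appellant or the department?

— Issue I —
Stage I.1 (appellant, the preponderance of the evidence, weight is at least 48): (a) 53 ≥ 48 — meets; (b) 44 < 48 — fails.
  Not every element is met, so the appellant fails to carry Stage I.1.
The department prevails on this issue.
— Issue II —
Stage II.1 (appellant, a preponderance, weight is at least 55): (e) 51 < 55 — fails.
  The appellant does not carry Stage II.1.
The analysis ends at Stage II.1; the department prevails on this issue.
Per-issue: Issue I → department; Issue II → department. The appellant must prevail on at least one issue; overall, the department prevails.

department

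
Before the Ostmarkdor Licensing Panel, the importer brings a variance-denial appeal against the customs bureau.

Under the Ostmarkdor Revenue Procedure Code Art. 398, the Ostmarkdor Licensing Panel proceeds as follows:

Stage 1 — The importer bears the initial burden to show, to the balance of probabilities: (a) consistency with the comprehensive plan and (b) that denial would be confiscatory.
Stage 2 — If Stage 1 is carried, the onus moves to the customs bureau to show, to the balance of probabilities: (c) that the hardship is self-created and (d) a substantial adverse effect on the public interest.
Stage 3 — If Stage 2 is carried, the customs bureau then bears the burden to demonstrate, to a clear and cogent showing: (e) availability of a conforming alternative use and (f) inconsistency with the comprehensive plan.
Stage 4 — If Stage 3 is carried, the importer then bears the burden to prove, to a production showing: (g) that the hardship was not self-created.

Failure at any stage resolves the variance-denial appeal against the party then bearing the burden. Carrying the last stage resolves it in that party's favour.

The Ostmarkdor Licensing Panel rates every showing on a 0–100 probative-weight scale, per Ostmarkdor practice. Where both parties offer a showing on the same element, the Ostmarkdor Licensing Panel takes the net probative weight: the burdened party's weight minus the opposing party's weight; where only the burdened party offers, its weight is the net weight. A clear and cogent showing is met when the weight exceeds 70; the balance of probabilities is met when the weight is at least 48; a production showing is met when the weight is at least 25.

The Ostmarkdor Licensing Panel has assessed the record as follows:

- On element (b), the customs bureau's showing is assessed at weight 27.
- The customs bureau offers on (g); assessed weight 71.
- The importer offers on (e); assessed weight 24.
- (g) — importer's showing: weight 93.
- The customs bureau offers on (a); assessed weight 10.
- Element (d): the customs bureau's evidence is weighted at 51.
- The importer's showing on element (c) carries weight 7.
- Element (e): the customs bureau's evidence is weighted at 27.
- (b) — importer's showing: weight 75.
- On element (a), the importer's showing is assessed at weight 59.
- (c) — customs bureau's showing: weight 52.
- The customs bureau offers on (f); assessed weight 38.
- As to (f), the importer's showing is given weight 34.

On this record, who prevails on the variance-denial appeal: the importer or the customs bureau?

importer

Stage 1 — burden on importer; standard: the balance of probabilities (weight is at least 48).
    (a): 59 − 10 = 49 ≥ 48 [met]
    (b): 75 − 27 = 48 ≥ 48 [met]
  The importer carries Stage 1; the customs bureau now bears the burden.
Stage 2 — burden on customs bureau; standard: the balance of probabilities (weight is at least 48).
    (c): 52 − 7 = 45 < 48 [not met]
    (d): 51 ≥ 48 [met]
  Not every element is met, so the customs bureau fails to carry Stage 2.
The analysis ends at Stage 2; the importer prevails.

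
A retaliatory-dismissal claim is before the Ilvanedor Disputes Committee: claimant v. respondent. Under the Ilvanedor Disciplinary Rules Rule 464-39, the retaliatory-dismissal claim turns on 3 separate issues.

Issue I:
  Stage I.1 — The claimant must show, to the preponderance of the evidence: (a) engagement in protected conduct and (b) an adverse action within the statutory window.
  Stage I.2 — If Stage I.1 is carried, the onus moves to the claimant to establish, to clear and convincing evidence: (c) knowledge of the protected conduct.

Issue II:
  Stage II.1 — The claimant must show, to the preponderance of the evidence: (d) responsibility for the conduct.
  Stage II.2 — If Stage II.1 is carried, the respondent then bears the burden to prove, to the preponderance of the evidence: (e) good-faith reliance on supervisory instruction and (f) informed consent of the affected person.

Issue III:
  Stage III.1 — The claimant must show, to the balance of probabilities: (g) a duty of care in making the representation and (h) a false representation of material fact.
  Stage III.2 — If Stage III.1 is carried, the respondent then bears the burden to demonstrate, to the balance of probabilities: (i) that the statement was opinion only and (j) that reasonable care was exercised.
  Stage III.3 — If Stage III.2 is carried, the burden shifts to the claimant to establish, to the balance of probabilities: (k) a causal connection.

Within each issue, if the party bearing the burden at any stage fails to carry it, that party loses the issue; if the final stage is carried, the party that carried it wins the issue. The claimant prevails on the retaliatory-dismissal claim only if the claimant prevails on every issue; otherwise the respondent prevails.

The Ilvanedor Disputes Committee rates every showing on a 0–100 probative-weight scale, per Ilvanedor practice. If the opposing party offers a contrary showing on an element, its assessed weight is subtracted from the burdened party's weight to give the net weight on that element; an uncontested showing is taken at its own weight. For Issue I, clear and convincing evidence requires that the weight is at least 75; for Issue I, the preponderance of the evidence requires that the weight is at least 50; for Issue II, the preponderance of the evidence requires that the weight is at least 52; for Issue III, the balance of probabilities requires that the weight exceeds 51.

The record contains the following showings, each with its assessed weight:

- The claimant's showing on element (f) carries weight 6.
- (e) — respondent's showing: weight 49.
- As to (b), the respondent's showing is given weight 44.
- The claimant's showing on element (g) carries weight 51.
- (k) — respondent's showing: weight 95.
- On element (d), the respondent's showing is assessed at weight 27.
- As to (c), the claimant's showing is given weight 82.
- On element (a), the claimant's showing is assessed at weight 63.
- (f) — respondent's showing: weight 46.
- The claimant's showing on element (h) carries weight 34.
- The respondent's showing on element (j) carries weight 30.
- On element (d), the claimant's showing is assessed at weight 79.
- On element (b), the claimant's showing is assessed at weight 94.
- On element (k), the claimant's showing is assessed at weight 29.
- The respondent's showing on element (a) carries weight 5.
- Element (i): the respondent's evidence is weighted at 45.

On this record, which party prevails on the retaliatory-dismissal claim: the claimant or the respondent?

— Issue I —
Stage I.1 — burden on claimant; standard: the preponderance of the evidence (weight is at least 50).
    (a): 63 − 5 = 58 ≥ 50 [met]
    (b): 94 − 44 = 50 ≥ 50 [met]
  Stage I.1 is satisfied; the claimant continues to bear the burden.
Stage I.2 — burden on claimant; standard: clear and convincing evidence (weight is at least 75).
    (c): 82 ≥ 75 [met]
  The claimant carries the last stage.
Every stage carried; the claimant prevails on this issue.
— Issue II —
At Stage II.1 the claimant must meet the preponderance of the evidence (weight is at least 52): on (d) the weight is 79 less the opposing 27 gives net 52, ≥ 52, so (d) meets the standard.
  All elements met. The burden passes to the respondent.
At Stage II.2 the respondent must meet the preponderance of the evidence (weight is at least 52): on (e) the weight is 49, < 52, so (e) does not meet the standard; on (f) the weight is 46 less the opposing 6 gives net 40, which does not reach 52, so (f) does not meet the standard.
  Stage II.2 not carried; the respondent fails its burden.
So the claimant prevails on this issue.
— Issue III —
At Stage III.1 the claimant must meet the balance of probabilities (weight exceeds 51): on (g) the weight is 51, ≤ 51, so (g) does not meet the standard; on (h) the weight is 34, which does not exceed 51, so (h) does not meet the standard.
  Not every element is met, so the claimant fails to carry Stage III.1.
The respondent prevails on this issue.
Per-issue: Issue I → claimant; Issue II → claimant; Issue III → respondent. The claimant must prevail on every issue; overall, the respondent prevails.

respondent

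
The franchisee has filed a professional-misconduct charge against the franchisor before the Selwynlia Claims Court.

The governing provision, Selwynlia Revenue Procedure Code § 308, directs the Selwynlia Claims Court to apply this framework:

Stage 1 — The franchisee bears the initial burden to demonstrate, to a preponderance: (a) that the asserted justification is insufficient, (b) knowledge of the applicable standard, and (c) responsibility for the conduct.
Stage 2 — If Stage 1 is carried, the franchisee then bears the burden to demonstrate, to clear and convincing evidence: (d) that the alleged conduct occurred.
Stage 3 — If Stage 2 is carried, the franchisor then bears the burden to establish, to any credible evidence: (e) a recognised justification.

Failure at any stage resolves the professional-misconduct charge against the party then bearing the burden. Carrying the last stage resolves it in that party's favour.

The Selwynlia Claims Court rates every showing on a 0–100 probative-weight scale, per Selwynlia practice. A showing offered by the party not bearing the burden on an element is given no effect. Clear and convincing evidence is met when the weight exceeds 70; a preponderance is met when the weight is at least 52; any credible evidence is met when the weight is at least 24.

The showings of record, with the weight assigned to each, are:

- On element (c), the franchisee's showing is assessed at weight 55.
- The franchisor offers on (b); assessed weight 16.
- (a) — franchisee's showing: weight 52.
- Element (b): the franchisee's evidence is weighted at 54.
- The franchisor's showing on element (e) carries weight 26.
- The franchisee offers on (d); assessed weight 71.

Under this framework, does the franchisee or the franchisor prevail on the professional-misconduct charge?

franchisor

Stage 1 (franchisee, a preponderance, weight is at least 52): (a) 52 ≥ 52 — meets; (b) 54 (franchisor's 16 disregarded) ≥ 52 — meets; (c) 55 ≥ 52 — meets.
  All elements met. The franchisee retains the burden for Stage 2.
Stage 2 (franchisee, clear and convincing evidence, weight exceeds 70): (d) 71 > 70 — meets.
  All elements met. The burden passes to the franchisor.
Stage 3 (franchisor, any credible evidence, weight is at least 24): (e) 26 ≥ 24 — meets.
  Stage 3 carried; the final stage is satisfied.
All stages carried — the franchisor prevails.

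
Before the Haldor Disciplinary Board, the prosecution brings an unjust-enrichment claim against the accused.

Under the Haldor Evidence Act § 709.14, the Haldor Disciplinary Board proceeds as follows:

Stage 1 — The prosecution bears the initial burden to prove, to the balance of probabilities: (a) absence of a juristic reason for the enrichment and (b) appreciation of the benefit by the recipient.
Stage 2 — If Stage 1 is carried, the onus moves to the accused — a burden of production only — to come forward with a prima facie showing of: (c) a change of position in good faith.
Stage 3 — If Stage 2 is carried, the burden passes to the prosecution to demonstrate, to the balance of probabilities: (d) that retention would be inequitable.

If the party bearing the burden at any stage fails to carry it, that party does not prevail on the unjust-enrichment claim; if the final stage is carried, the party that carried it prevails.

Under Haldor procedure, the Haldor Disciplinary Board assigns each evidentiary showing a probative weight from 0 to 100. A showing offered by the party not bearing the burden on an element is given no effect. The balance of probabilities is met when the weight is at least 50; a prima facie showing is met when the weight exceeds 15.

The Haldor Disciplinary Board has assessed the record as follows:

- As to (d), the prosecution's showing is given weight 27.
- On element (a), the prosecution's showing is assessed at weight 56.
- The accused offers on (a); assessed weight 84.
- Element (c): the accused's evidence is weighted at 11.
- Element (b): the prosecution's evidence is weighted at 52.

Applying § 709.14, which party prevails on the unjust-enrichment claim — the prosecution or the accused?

prosecution

Stage 1 (prosecution, the balance of probabilities, weight is at least 50): (a) 56 (accused's 84 disregarded) ≥ 50 — meets; (b) 52 ≥ 50 — meets.
  Stage 1 carried; the burden shifts to the accused.
Stage 2 (accused, a prima facie showing, weight exceeds 15): (c) 11 ≤ 15 — fails.
  Stage 2 not carried; the accused fails its burden.
The analysis ends at Stage 2; the prosecution prevails.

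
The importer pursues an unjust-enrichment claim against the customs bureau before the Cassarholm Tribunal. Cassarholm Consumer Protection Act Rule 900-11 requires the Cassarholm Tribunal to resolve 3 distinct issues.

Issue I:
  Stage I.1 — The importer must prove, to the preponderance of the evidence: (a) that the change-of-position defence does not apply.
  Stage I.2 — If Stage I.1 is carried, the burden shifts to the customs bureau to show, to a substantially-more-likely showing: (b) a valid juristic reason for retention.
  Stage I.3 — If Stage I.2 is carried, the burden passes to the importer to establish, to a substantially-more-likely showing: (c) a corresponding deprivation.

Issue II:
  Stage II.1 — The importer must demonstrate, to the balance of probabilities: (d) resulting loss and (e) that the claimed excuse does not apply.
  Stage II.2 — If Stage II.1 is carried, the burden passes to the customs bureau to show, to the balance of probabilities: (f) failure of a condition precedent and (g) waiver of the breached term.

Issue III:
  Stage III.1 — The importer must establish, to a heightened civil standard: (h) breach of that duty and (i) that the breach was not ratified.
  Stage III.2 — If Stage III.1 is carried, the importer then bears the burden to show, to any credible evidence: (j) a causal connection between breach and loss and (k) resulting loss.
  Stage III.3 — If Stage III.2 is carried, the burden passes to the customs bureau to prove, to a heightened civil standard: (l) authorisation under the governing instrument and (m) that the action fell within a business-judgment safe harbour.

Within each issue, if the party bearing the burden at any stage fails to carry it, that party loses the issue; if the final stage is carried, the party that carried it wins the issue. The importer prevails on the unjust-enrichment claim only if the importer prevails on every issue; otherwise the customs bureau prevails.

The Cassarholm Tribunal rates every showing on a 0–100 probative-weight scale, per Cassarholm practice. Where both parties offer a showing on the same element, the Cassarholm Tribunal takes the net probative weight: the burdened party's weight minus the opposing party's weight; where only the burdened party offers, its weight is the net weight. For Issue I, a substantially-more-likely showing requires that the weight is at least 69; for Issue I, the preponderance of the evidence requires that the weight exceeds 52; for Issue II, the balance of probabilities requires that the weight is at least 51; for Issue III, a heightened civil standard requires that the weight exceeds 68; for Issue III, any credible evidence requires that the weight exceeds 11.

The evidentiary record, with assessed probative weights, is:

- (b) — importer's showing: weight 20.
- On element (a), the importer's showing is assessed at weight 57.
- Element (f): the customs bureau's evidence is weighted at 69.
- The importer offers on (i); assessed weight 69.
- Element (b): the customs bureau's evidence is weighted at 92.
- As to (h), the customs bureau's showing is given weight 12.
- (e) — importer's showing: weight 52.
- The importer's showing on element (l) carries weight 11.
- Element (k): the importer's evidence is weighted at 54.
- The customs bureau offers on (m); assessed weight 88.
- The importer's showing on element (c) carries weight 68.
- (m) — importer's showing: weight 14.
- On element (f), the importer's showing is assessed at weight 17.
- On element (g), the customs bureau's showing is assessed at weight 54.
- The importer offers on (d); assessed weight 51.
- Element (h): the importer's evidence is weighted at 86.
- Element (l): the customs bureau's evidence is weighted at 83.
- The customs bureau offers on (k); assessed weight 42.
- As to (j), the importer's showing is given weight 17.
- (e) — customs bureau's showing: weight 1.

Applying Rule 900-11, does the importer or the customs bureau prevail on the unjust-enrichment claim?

customs bureau

— Issue I —
At Stage I.1 the importer must meet the preponderance of the evidence (weight exceeds 52): on (a) the weight is 57, > 52, so (a) meets the standard.
  Stage I.1 is satisfied; the onus moves to the customs bureau.
At Stage I.2 the customs bureau must meet a substantially-more-likely showing (weight is at least 69): on (b) the weight is 92 less the opposing 20 gives net 72, which does reach 69, so (b) meets the standard.
  Stage I.2 is satisfied; the onus moves to the importer.
At Stage I.3 the importer must meet a substantially-more-likely showing (weight is at least 69): on (c) the weight is 68, < 69, so (c) does not meet the standard.
  Stage I.3 not carried; the importer fails its burden.
The customs bureau prevails on this issue.
— Issue II —
At Stage II.1 the importer must meet the balance of probabilities (weight is at least 51): on (d) the weight is 51, which does reach 51, so (d) meets the standard; on (e) the weight is 52 less the opposing 1 gives net 51, ≥ 51, so (e) meets the standard.
  Stage II.1 is satisfied; the onus moves to the customs bureau.
At Stage II.2 the customs bureau must meet the balance of probabilities (weight is at least 51): on (f) the weight is 69 less the opposing 17 gives net 52, which does reach 51, so (f) meets the standard; on (g) the weight is 54, which does reach 51, so (g) meets the standard.
  Stage II.2 carried; the final stage is satisfied.
All stages carried — the customs bureau prevails on this issue.
— Issue III —
Stage III.1 (importer, a heightened civil standard, weight exceeds 68): (h) net 86−12=74 > 68 — meets; (i) 69 > 68 — meets.
  Stage III.1 carried; the burden remains with the importer.
Stage III.2 (importer, any credible evidence, weight exceeds 11): (j) 17 > 11 — meets; (k) net 54−42=12 > 11 — meets.
  Stage III.2 carried; the burden shifts to the customs bureau.
Stage III.3 (customs bureau, a heightened civil standard, weight exceeds 68): (l) net 83−11=72 > 68 — meets; (m) net 88−14=74 > 68 — meets.
  All elements met at the final stage.
With every stage satisfied, the customs bureau prevails on this issue.
Per-issue: Issue I → customs bureau; Issue II → customs bureau; Issue III → customs bureau. The importer must prevail on every issue; overall, the customs bureau prevails.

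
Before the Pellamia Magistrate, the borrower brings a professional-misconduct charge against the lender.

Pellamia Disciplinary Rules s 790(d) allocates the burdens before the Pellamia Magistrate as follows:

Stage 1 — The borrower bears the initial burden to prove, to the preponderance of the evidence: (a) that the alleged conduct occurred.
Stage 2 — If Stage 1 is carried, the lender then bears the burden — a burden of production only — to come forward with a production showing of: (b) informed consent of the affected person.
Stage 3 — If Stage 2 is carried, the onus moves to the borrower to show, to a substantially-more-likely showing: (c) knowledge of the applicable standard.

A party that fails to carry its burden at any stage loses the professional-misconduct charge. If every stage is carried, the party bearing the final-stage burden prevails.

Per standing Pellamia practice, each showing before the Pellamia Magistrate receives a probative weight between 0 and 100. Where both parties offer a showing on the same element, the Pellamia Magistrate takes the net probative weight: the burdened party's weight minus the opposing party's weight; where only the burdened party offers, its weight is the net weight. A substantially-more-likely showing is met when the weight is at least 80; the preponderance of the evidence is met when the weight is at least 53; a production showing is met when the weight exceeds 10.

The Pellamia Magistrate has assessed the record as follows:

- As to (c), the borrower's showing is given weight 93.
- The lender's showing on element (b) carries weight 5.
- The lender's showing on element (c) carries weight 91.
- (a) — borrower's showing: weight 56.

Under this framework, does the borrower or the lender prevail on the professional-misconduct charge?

borrower

Stage 1 — burden on borrower; standard: the preponderance of the evidence (weight is at least 53).
    (a): 56 ≥ 53 [met]
  All elements met. The burden passes to the lender.
Stage 2 — burden on lender; standard: a production showing (weight exceeds 10).
    (b): 5 ≤ 10 [not met]
  Not every element is met, so the lender fails to carry Stage 2.
So the borrower prevails.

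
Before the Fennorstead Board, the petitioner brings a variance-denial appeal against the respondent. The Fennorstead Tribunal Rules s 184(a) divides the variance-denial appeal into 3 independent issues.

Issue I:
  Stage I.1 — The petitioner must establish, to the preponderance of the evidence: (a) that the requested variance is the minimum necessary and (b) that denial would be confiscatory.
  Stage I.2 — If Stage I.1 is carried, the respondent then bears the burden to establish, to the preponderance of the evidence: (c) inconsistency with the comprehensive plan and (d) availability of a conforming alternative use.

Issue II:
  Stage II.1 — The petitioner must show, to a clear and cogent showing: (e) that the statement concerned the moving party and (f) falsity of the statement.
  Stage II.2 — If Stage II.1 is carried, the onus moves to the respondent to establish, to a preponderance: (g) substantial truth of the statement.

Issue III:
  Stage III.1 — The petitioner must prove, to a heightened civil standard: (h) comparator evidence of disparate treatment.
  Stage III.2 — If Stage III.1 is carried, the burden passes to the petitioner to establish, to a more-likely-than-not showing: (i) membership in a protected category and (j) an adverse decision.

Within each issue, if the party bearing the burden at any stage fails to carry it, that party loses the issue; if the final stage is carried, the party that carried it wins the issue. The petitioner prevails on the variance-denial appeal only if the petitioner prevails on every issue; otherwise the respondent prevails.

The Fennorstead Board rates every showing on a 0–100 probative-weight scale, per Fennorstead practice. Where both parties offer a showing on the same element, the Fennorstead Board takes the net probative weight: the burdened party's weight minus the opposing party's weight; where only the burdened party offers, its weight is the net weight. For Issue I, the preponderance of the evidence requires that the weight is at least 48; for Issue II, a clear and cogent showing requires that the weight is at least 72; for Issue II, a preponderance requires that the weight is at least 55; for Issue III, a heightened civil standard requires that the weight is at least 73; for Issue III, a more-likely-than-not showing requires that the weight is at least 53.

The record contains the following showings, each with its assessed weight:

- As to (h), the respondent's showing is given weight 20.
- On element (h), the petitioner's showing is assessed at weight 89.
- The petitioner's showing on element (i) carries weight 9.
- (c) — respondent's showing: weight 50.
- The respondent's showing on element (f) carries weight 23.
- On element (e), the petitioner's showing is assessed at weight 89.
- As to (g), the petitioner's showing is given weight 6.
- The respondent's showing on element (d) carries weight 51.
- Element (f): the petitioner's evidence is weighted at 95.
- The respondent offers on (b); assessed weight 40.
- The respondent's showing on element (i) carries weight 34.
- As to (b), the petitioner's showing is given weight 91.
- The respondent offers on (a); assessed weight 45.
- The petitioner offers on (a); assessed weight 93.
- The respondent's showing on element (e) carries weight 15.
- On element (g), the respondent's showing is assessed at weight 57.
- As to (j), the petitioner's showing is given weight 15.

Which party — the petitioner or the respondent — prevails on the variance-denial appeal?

respondent

— Issue I —
At Stage I.1 the petitioner must meet the preponderance of the evidence (weight is at least 48): on (a) the weight is 93 less the opposing 45 gives net 48, which does reach 48, so (a) meets the standard; on (b) the weight is 91 less the opposing 40 gives net 51, ≥ 48, so (b) meets the standard.
  Stage I.1 carried; the burden shifts to the respondent.
At Stage I.2 the respondent must meet the preponderance of the evidence (weight is at least 48): on (c) the weight is 50, ≥ 48, so (c) meets the standard; on (d) the weight is 51, ≥ 48, so (d) meets the standard.
  Stage I.2 carried; the final stage is satisfied.
All stages carried — the respondent prevails on this issue.
— Issue II —
Stage II.1 (petitioner, a clear and cogent showing, weight is at least 72): (e) net 89−15=74 ≥ 72 — meets; (f) net 95−23=72 ≥ 72 — meets.
  Stage II.1 is satisfied; the onus moves to the respondent.
Stage II.2 (respondent, a preponderance, weight is at least 55): (g) net 57−6=51 < 55 — fails.
  Stage II.2 not carried; the respondent fails its burden.
The petitioner prevails on this issue.
— Issue III —
Stage III.1 (petitioner, a heightened civil standard, weight is at least 73): (h) net 89−20=69 < 73 — fails.
  Not every element is met, so the petitioner fails to carry Stage III.1.
The analysis ends at Stage III.1; the respondent prevails on this issue.
Per-issue: Issue I → respondent; Issue II → petitioner; Issue III → respondent. The petitioner must prevail on every issue; overall, the respondent prevails.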